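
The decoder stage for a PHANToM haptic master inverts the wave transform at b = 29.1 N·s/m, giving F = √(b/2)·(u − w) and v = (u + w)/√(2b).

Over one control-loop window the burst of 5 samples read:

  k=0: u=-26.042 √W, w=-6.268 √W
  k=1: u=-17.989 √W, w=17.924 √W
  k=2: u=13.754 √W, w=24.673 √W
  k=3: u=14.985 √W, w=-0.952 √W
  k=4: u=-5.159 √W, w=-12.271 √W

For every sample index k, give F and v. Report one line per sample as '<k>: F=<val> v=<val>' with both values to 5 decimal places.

k=0: u−w=-19.77400, u+w=-32.31000; √(b/2)=3.81445, √(2b)=7.62889; F=3.81445×(-19.774)=-75.42686, v=-32.31000/7.62889=-4.23522
k=1: u−w=-35.91300, u+w=-0.06500; √(b/2)=3.81445, √(2b)=7.62889; F=3.81445×(-35.913)=-136.98821, v=-0.06500/7.62889=-0.00852
k=2: u−w=-10.91900, u+w=38.42700; √(b/2)=3.81445, √(2b)=7.62889; F=3.81445×(-10.919)=-41.64994, v=38.42700/7.62889=5.03704
k=3: u−w=15.93700, u+w=14.03300; √(b/2)=3.81445, √(2b)=7.62889; F=3.81445×15.937=60.79083, v=14.03300/7.62889=1.83945
k=4: u−w=7.11200, u+w=-17.43000; √(b/2)=3.81445, √(2b)=7.62889; F=3.81445×7.112=27.12834, v=-17.43000/7.62889=-2.28474

0: F=-75.42686 v=-4.23522
1: F=-136.98821 v=-0.00852
2: F=-41.64994 v=5.03704
3: F=60.79083 v=1.83945
4: F=27.12834 v=-2.28474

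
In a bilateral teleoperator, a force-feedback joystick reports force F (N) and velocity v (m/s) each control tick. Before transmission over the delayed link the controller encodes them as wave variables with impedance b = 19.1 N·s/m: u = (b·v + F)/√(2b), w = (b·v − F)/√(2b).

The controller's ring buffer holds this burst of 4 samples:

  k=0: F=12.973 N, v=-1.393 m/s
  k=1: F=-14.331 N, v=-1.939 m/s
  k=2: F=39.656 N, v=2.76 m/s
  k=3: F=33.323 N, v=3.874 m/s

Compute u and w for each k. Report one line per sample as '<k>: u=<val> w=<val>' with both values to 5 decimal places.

k=0: b·v=19.1×(-1.393)=-26.60630; √(2b)=6.18061; u=(-26.60630+12.973)/6.18061=-2.20582, w=(-26.60630−12.973)/6.18061=-6.40378
k=1: b·v=19.1×(-1.939)=-37.03490; √(2b)=6.18061; u=(-37.03490+(-14.331))/6.18061=-8.31081, w=(-37.03490−(-14.331))/6.18061=-3.67340
k=2: b·v=19.1×2.76=52.71600; √(2b)=6.18061; u=(52.71600+39.656)/6.18061=14.94544, w=(52.71600−39.656)/6.18061=2.11306
k=3: b·v=19.1×3.874=73.99340; √(2b)=6.18061; u=(73.99340+33.323)/6.18061=17.36339, w=(73.99340−33.323)/6.18061=6.58032

0: u=-2.20582 w=-6.40378
1: u=-8.31081 w=-3.67340
2: u=14.94544 w=2.11306
3: u=17.36339 w=6.58032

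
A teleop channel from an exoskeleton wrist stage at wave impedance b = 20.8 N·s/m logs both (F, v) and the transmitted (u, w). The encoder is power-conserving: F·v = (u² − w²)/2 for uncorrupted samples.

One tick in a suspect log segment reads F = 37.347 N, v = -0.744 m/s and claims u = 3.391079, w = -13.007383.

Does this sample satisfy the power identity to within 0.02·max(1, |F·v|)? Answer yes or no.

F·v = 37.347×(-0.744) = -27.786168 W.
(u² − w²)/2 = (11.499417 − 169.192013)/2 = -78.846298 W.
|Δ| = 51.060130;  2% of max(1, |F·v|) = 0.555723.

no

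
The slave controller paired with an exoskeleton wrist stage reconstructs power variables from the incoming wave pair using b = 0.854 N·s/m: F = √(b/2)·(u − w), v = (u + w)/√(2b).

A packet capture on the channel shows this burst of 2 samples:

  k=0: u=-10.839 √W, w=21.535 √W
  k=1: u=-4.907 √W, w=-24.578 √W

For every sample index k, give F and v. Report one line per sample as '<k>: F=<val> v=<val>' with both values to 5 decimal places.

k=0: u−w=-32.37400, u+w=10.69600; √(b/2)=0.65345, √(2b)=1.30690; F=0.65345×(-32.374)=-21.15487, v=10.69600/1.30690=8.18422
k=1: u−w=19.67100, u+w=-29.48500; √(b/2)=0.65345, √(2b)=1.30690; F=0.65345×19.671=12.85406, v=-29.48500/1.30690=-22.56094

0: F=-21.15487 v=8.18422
1: F=12.85406 v=-22.56094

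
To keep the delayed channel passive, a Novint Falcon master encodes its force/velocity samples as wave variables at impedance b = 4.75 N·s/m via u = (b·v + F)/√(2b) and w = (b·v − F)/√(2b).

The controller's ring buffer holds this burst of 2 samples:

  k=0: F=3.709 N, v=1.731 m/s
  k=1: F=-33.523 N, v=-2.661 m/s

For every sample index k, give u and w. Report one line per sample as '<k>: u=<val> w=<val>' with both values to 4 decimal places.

0: u=3.8710 w=1.4643
1: u=-14.9772 w=6.7754

k=0: b·v=4.75×1.731=8.2223; √(2b)=3.0822; u=(8.2223+3.709)/3.0822=3.8710, w=(8.2223−3.709)/3.0822=1.4643
k=1: b·v=4.75×(-2.661)=-12.6397; √(2b)=3.0822; u=(-12.6397+(-33.523))/3.0822=-14.9772, w=(-12.6397−(-33.523))/3.0822=6.7754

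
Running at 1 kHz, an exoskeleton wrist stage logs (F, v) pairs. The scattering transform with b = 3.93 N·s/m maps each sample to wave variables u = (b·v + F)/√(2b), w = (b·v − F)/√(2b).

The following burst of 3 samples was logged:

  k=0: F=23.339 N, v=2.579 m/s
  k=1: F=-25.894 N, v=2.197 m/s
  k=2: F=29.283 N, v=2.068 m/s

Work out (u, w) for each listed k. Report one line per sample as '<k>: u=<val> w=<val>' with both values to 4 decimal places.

k=0: b·v=3.93×2.579=10.1355; √(2b)=2.8036; u=(10.1355+23.339)/2.8036=11.9399, w=(10.1355−23.339)/2.8036=-4.7095
k=1: b·v=3.93×2.197=8.6342; √(2b)=2.8036; u=(8.6342+(-25.894))/2.8036=-6.1564, w=(8.6342−(-25.894))/2.8036=12.3158
k=2: b·v=3.93×2.068=8.1272; √(2b)=2.8036; u=(8.1272+29.283)/2.8036=13.3438, w=(8.1272−29.283)/2.8036=-7.5460

0: u=11.9399 w=-4.7095
1: u=-6.1564 w=12.3158
2: u=13.3438 w=-7.5460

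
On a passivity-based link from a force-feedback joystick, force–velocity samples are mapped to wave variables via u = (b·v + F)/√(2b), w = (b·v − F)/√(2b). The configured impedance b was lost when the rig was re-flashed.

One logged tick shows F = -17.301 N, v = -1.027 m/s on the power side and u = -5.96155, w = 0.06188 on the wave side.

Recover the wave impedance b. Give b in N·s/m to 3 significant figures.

b = 16.5 N·s/m

u + w = -5.8997;  u + w = √(2b)·v, so √(2b) = -5.8997/(-1.027) = 5.7446.
b = (√(2b))²/2 = 33.0000/2 = 16.5000.
(Check via u − w = 2F/√(2b): u − w = -6.0234, 2F/√(2b) = -6.0234.)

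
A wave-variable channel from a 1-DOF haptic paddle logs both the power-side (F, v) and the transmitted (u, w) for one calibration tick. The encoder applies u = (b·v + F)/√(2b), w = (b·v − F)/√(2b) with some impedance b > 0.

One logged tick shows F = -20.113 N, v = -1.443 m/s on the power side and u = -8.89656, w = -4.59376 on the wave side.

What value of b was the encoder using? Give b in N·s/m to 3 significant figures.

b = 43.7 N·s/m

u + w = -13.49032;  u + w = √(2b)·v, so √(2b) = -13.49032/(-1.443) = 9.34880.
b = (√(2b))²/2 = 87.40008/2 = 43.70004.
(Check via u − w = 2F/√(2b): u − w = -4.30280, 2F/√(2b) = -4.30280.)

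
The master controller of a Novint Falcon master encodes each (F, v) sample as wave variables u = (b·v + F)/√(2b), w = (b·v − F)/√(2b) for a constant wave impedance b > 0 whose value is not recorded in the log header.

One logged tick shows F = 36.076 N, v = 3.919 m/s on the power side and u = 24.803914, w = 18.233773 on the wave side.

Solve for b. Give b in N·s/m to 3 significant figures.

b = 60.3 N·s/m

u + w = 43.037687;  u + w = √(2b)·v, so √(2b) = 43.037687/3.919 = 10.981803.
b = (√(2b))²/2 = 120.600003/2 = 60.300001.
(Check via u − w = 2F/√(2b): u − w = 6.570141, 2F/√(2b) = 6.570141.)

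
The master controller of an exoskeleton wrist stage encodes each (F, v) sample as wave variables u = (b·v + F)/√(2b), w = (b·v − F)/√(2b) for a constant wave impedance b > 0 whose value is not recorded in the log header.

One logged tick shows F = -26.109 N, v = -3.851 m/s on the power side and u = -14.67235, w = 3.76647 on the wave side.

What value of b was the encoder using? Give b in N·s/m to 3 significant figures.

u + w = -10.90588;  u + w = √(2b)·v, so √(2b) = -10.90588/(-3.851) = 2.83196.
b = (√(2b))²/2 = 8.02000/2 = 4.01000.
(Check via u − w = 2F/√(2b): u − w = -18.43882, 2F/√(2b) = -18.43882.)

b = 4.01 N·s/m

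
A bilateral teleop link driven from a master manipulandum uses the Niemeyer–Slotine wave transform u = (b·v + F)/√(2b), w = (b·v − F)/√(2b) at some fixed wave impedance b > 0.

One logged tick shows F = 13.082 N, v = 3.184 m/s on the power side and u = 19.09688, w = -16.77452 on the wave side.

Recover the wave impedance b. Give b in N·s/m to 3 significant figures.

b = 0.266 N·s/m

u + w = 2.32236;  u + w = √(2b)·v, so √(2b) = 2.32236/3.184 = 0.72938.
b = (√(2b))²/2 = 0.53200/2 = 0.26600.
(Check via u − w = 2F/√(2b): u − w = 35.87140, 2F/√(2b) = 35.87134.)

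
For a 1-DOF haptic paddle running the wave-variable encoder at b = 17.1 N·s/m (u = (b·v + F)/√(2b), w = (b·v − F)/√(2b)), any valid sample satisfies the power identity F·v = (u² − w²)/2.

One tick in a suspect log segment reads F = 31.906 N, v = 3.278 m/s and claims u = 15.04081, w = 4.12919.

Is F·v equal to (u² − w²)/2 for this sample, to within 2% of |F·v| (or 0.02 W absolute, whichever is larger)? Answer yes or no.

F·v = 31.906×3.278 = 104.58787 W.
(u² − w²)/2 = (226.22597 − 17.05021)/2 = 104.58788 W.
|Δ| = 0.00001;  2% of max(1, |F·v|) = 2.09176.

yes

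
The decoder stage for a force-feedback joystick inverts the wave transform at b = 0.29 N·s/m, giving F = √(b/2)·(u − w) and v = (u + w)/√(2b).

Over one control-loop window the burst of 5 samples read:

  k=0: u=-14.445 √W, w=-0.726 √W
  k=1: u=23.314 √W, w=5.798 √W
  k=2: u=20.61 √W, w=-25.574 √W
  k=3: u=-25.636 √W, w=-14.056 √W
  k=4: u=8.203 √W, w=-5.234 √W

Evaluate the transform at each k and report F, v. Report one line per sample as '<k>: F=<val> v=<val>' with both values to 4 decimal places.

k=0: u−w=-13.7190, u+w=-15.1710; √(b/2)=0.3808, √(2b)=0.7616; F=0.3808×(-13.719)=-5.2240, v=-15.1710/0.7616=-19.9205
k=1: u−w=17.5160, u+w=29.1120; √(b/2)=0.3808, √(2b)=0.7616; F=0.3808×17.516=6.6699, v=29.1120/0.7616=38.2259
k=2: u−w=46.1840, u+w=-4.9640; √(b/2)=0.3808, √(2b)=0.7616; F=0.3808×46.184=17.5863, v=-4.9640/0.7616=-6.5181
k=3: u−w=-11.5800, u+w=-39.6920; √(b/2)=0.3808, √(2b)=0.7616; F=0.3808×(-11.58)=-4.4095, v=-39.6920/0.7616=-52.1181
k=4: u−w=13.4370, u+w=2.9690; √(b/2)=0.3808, √(2b)=0.7616; F=0.3808×13.437=5.1167, v=2.9690/0.7616=3.8985

0: F=-5.2240 v=-19.9205
1: F=6.6699 v=38.2259
2: F=17.5863 v=-6.5181
3: F=-4.4095 v=-52.1181
4: F=5.1167 v=3.8985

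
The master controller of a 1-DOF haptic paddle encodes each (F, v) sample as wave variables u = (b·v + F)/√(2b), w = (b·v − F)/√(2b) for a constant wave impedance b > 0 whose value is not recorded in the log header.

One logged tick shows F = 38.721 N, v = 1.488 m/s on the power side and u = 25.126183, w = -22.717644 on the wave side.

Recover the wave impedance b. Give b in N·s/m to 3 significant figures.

b = 1.31 N·s/m

u + w = 2.408539;  u + w = √(2b)·v, so √(2b) = 2.408539/1.488 = 1.618642.
b = (√(2b))²/2 = 2.620001/2 = 1.310001.
(Check via u − w = 2F/√(2b): u − w = 47.843827, 2F/√(2b) = 47.843816.)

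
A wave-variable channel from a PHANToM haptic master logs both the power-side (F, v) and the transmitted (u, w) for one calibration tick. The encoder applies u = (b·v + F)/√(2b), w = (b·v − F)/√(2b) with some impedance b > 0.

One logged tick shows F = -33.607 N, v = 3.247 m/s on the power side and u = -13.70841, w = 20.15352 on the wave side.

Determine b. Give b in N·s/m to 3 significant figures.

u + w = 6.44511;  u + w = √(2b)·v, so √(2b) = 6.44511/3.247 = 1.98494.
b = (√(2b))²/2 = 3.94000/2 = 1.97000.
(Check via u − w = 2F/√(2b): u − w = -33.86193, 2F/√(2b) = -33.86193.)

b = 1.97 N·s/m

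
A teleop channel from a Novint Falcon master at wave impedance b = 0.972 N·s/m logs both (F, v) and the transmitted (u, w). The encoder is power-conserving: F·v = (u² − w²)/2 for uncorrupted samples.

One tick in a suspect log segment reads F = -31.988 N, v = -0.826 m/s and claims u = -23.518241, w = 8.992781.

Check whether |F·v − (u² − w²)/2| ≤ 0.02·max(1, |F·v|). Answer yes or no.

no

F·v = (-31.988)×(-0.826) = 26.422088 W.
(u² − w²)/2 = (553.107660 − 80.870110)/2 = 236.118775 W.
|Δ| = 209.696687;  2% of max(1, |F·v|) = 0.528442.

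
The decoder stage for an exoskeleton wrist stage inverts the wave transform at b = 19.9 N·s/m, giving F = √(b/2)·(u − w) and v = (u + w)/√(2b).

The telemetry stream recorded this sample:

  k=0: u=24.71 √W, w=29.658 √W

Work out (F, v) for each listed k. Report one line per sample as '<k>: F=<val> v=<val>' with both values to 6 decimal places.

k=0: u−w=-4.948000, u+w=54.368000; √(b/2)=3.154362, √(2b)=6.308724; F=3.154362×(-4.948)=-15.607783, v=54.368000/6.308724=8.617907

0: F=-15.607783 v=8.617907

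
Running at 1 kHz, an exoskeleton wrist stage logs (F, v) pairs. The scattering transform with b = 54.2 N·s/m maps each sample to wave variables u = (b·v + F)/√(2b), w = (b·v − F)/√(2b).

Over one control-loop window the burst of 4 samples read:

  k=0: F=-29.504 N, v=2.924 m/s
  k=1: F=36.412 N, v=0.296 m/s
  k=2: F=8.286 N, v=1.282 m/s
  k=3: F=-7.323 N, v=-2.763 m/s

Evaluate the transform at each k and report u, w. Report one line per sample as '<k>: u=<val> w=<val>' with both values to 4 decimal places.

0: u=12.3879 w=18.0554
1: u=5.0382 w=-1.9564
2: u=7.4696 w=5.8779
3: u=-15.0869 w=-13.6802

k=0: b·v=54.2×2.924=158.4808; √(2b)=10.4115; u=(158.4808+(-29.504))/10.4115=12.3879, w=(158.4808−(-29.504))/10.4115=18.0554
k=1: b·v=54.2×0.296=16.0432; √(2b)=10.4115; u=(16.0432+36.412)/10.4115=5.0382, w=(16.0432−36.412)/10.4115=-1.9564
k=2: b·v=54.2×1.282=69.4844; √(2b)=10.4115; u=(69.4844+8.286)/10.4115=7.4696, w=(69.4844−8.286)/10.4115=5.8779
k=3: b·v=54.2×(-2.763)=-149.7546; √(2b)=10.4115; u=(-149.7546+(-7.323))/10.4115=-15.0869, w=(-149.7546−(-7.323))/10.4115=-13.6802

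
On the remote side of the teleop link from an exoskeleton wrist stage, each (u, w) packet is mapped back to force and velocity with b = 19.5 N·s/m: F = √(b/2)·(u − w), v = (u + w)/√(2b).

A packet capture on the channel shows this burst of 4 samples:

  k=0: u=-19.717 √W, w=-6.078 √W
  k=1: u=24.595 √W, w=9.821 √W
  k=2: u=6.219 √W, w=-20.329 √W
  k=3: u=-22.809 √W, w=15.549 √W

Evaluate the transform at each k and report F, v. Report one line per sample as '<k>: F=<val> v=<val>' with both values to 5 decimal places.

k=0: u−w=-13.63900, u+w=-25.79500; √(b/2)=3.12250, √(2b)=6.24500; F=3.12250×(-13.639)=-42.58776, v=-25.79500/6.24500=-4.13051
k=1: u−w=14.77400, u+w=34.41600; √(b/2)=3.12250, √(2b)=6.24500; F=3.12250×14.774=46.13180, v=34.41600/6.24500=5.51097
k=2: u−w=26.54800, u+w=-14.11000; √(b/2)=3.12250, √(2b)=6.24500; F=3.12250×26.548=82.89610, v=-14.11000/6.24500=-2.25941
k=3: u−w=-38.35800, u+w=-7.26000; √(b/2)=3.12250, √(2b)=6.24500; F=3.12250×(-38.358)=-119.77282, v=-7.26000/6.24500=-1.16253

0: F=-42.58776 v=-4.13051
1: F=46.13180 v=5.51097
2: F=82.89610 v=-2.25941
3: F=-119.77282 v=-1.16253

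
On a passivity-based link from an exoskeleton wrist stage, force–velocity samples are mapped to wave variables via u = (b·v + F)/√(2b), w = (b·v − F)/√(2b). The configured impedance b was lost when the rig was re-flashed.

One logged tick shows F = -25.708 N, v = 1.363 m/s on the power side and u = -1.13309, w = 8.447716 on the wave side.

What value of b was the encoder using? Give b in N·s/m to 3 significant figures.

u + w = 7.314626;  u + w = √(2b)·v, so √(2b) = 7.314626/1.363 = 5.366563.
b = (√(2b))²/2 = 28.800003/2 = 14.400002.
(Check via u − w = 2F/√(2b): u − w = -9.580806, 2F/√(2b) = -9.580805.)

b = 14.4 N·s/m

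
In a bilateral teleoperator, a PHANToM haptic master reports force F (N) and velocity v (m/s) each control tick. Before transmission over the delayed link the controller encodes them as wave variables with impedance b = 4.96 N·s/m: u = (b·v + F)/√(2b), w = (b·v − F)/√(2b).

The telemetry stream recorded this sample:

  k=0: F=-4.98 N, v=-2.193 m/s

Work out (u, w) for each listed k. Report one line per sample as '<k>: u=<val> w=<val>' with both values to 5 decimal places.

0: u=-5.03469 w=-1.87239

k=0: b·v=4.96×(-2.193)=-10.87728; √(2b)=3.14960; u=(-10.87728+(-4.98))/3.14960=-5.03469, w=(-10.87728−(-4.98))/3.14960=-1.87239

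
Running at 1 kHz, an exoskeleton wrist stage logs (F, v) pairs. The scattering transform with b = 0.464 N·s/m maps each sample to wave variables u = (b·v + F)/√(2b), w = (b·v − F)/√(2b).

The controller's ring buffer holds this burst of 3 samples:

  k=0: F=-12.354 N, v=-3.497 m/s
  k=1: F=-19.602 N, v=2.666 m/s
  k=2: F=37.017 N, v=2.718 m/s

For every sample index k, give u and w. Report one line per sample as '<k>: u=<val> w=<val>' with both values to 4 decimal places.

0: u=-14.5087 w=11.1399
1: u=-19.0641 w=21.6323
2: u=39.7353 w=-37.1170

k=0: b·v=0.464×(-3.497)=-1.6226; √(2b)=0.9633; u=(-1.6226+(-12.354))/0.9633=-14.5087, w=(-1.6226−(-12.354))/0.9633=11.1399
k=1: b·v=0.464×2.666=1.2370; √(2b)=0.9633; u=(1.2370+(-19.602))/0.9633=-19.0641, w=(1.2370−(-19.602))/0.9633=21.6323
k=2: b·v=0.464×2.718=1.2612; √(2b)=0.9633; u=(1.2612+37.017)/0.9633=39.7353, w=(1.2612−37.017)/0.9633=-37.1170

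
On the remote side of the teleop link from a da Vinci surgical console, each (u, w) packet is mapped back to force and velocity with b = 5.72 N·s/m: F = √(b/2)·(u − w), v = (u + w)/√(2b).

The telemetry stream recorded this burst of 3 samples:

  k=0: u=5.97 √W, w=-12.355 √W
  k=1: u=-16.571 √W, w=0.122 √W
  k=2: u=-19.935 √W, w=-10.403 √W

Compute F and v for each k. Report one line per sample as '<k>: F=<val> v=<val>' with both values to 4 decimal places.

k=0: u−w=18.3250, u+w=-6.3850; √(b/2)=1.6912, √(2b)=3.3823; F=1.6912×18.325=30.9904, v=-6.3850/3.3823=-1.8878
k=1: u−w=-16.6930, u+w=-16.4490; √(b/2)=1.6912, √(2b)=3.3823; F=1.6912×(-16.693)=-28.2304, v=-16.4490/3.3823=-4.8632
k=2: u−w=-9.5320, u+w=-30.3380; √(b/2)=1.6912, √(2b)=3.3823; F=1.6912×(-9.532)=-16.1201, v=-30.3380/3.3823=-8.9696

0: F=30.9904 v=-1.8878
1: F=-28.2304 v=-4.8632
2: F=-16.1201 v=-8.9696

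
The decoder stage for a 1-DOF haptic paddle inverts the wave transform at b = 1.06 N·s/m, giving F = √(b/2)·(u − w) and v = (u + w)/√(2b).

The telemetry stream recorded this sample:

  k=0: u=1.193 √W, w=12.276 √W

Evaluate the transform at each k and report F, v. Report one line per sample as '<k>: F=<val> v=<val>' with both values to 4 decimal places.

k=0: u−w=-11.0830, u+w=13.4690; √(b/2)=0.7280, √(2b)=1.4560; F=0.7280×(-11.083)=-8.0685, v=13.4690/1.4560=9.2505

0: F=-8.0685 v=9.2505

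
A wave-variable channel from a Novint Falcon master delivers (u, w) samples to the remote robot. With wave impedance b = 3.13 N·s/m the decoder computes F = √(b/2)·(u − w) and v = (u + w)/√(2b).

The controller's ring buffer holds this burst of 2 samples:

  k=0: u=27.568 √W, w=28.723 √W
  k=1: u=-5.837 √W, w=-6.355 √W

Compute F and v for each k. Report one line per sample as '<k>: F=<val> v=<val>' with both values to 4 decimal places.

0: F=-1.4449 v=22.4984
1: F=0.6480 v=-4.8729

k=0: u−w=-1.1550, u+w=56.2910; √(b/2)=1.2510, √(2b)=2.5020; F=1.2510×(-1.155)=-1.4449, v=56.2910/2.5020=22.4984
k=1: u−w=0.5180, u+w=-12.1920; √(b/2)=1.2510, √(2b)=2.5020; F=1.2510×0.518=0.6480, v=-12.1920/2.5020=-4.8729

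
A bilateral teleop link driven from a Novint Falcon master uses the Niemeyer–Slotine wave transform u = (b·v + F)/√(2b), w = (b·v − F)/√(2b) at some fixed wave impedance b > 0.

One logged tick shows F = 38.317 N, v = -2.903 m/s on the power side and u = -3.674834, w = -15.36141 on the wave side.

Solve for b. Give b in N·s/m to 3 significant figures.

u + w = -19.036244;  u + w = √(2b)·v, so √(2b) = -19.036244/(-2.903) = 6.557439.
b = (√(2b))²/2 = 43.000000/2 = 21.500000.
(Check via u − w = 2F/√(2b): u − w = 11.686576, 2F/√(2b) = 11.686575.)

b = 21.5 N·s/m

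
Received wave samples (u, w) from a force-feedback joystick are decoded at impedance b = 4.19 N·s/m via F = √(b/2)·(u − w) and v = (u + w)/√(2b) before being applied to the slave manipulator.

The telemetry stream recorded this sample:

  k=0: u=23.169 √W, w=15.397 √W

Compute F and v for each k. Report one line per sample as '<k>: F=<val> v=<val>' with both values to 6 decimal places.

0: F=11.249282 v=13.322404

k=0: u−w=7.772000, u+w=38.566000; √(b/2)=1.447411, √(2b)=2.894823; F=1.447411×7.772=11.249282, v=38.566000/2.894823=13.322404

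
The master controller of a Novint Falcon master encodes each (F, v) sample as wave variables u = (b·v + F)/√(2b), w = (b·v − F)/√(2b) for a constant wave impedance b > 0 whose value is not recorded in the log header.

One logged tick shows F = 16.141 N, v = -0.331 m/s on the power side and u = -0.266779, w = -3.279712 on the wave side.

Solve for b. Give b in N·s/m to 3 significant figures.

u + w = -3.546491;  u + w = √(2b)·v, so √(2b) = -3.546491/(-0.331) = 10.714474.
b = (√(2b))²/2 = 114.799960/2 = 57.399980.
(Check via u − w = 2F/√(2b): u − w = 3.012933, 2F/√(2b) = 3.012934.)

b = 57.4 N·s/m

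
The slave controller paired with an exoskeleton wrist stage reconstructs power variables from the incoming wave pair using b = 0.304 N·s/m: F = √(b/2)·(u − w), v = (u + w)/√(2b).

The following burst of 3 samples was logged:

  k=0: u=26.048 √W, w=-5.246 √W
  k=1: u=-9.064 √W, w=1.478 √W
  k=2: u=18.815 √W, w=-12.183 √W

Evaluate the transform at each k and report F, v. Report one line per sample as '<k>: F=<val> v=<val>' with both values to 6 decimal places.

k=0: u−w=31.294000, u+w=20.802000; √(b/2)=0.389872, √(2b)=0.779744; F=0.389872×31.294=12.200647, v=20.802000/0.779744=26.678002
k=1: u−w=-10.542000, u+w=-7.586000; √(b/2)=0.389872, √(2b)=0.779744; F=0.389872×(-10.542)=-4.110028, v=-7.586000/0.779744=-9.728840
k=2: u−w=30.998000, u+w=6.632000; √(b/2)=0.389872, √(2b)=0.779744; F=0.389872×30.998=12.085245, v=6.632000/0.779744=8.505361

0: F=12.200647 v=26.678002
1: F=-4.110028 v=-9.728840
2: F=12.085245 v=8.505361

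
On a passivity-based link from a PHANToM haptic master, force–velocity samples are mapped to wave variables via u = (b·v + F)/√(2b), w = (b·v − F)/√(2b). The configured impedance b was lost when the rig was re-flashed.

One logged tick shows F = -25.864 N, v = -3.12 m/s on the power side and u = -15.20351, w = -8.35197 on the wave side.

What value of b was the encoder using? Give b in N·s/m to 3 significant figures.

b = 28.5 N·s/m

u + w = -23.55548;  u + w = √(2b)·v, so √(2b) = -23.55548/(-3.12) = 7.54983.
b = (√(2b))²/2 = 56.99998/2 = 28.49999.
(Check via u − w = 2F/√(2b): u − w = -6.85154, 2F/√(2b) = -6.85154.)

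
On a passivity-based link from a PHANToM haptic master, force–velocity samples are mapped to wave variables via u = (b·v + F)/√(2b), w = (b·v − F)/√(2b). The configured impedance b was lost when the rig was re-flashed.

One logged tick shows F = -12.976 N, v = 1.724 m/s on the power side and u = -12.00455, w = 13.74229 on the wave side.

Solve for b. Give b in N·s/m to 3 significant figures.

b = 0.508 N·s/m

u + w = 1.73774;  u + w = √(2b)·v, so √(2b) = 1.73774/1.724 = 1.00797.
b = (√(2b))²/2 = 1.01600/2 = 0.50800.
(Check via u − w = 2F/√(2b): u − w = -25.74684, 2F/√(2b) = -25.74680.)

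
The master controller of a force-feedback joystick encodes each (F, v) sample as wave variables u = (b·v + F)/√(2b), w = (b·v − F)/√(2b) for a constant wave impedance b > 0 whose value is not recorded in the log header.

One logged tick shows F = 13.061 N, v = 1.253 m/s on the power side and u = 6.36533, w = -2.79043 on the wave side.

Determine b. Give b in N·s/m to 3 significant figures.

u + w = 3.57490;  u + w = √(2b)·v, so √(2b) = 3.57490/1.253 = 2.85307.
b = (√(2b))²/2 = 8.14002/2 = 4.07001.
(Check via u − w = 2F/√(2b): u − w = 9.15576, 2F/√(2b) = 9.15574.)

b = 4.07 N·s/m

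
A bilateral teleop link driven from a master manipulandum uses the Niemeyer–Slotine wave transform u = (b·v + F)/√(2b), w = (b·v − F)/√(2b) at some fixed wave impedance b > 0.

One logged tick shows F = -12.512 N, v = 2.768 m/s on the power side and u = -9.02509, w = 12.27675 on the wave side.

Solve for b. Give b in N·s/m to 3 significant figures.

b = 0.69 N·s/m

u + w = 3.2517;  u + w = √(2b)·v, so √(2b) = 3.2517/2.768 = 1.1747.
b = (√(2b))²/2 = 1.3800/2 = 0.6900.
(Check via u − w = 2F/√(2b): u − w = -21.3018, 2F/√(2b) = -21.3019.)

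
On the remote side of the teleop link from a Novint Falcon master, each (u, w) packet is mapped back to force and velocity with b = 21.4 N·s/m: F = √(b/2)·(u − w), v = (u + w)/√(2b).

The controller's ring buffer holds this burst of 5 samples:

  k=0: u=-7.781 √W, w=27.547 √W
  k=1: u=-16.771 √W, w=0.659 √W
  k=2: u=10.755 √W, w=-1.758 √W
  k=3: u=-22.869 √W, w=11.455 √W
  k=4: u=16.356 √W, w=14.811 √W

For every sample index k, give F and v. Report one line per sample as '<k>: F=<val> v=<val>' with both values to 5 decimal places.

k=0: u−w=-35.32800, u+w=19.76600; √(b/2)=3.27109, √(2b)=6.54217; F=3.27109×(-35.328)=-115.56091, v=19.76600/6.54217=3.02132
k=1: u−w=-17.43000, u+w=-16.11200; √(b/2)=3.27109, √(2b)=6.54217; F=3.27109×(-17.43)=-57.01502, v=-16.11200/6.54217=-2.46279
k=2: u−w=12.51300, u+w=8.99700; √(b/2)=3.27109, √(2b)=6.54217; F=3.27109×12.513=40.93109, v=8.99700/6.54217=1.37523
k=3: u−w=-34.32400, u+w=-11.41400; √(b/2)=3.27109, √(2b)=6.54217; F=3.27109×(-34.324)=-112.27674, v=-11.41400/6.54217=-1.74468
k=4: u−w=1.54500, u+w=31.16700; √(b/2)=3.27109, √(2b)=6.54217; F=3.27109×1.545=5.05383, v=31.16700/6.54217=4.76401

0: F=-115.56091 v=3.02132
1: F=-57.01502 v=-2.46279
2: F=40.93109 v=1.37523
3: F=-112.27674 v=-1.74468
4: F=5.05383 v=4.76401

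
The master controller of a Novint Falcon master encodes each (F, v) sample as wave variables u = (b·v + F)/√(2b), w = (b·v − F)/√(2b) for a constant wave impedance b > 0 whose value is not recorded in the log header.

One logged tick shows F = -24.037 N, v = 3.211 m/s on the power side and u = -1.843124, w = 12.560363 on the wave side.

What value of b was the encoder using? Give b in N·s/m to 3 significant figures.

b = 5.57 N·s/m

u + w = 10.717239;  u + w = √(2b)·v, so √(2b) = 10.717239/3.211 = 3.337664.
b = (√(2b))²/2 = 11.140001/2 = 5.570000.
(Check via u − w = 2F/√(2b): u − w = -14.403487, 2F/√(2b) = -14.403487.)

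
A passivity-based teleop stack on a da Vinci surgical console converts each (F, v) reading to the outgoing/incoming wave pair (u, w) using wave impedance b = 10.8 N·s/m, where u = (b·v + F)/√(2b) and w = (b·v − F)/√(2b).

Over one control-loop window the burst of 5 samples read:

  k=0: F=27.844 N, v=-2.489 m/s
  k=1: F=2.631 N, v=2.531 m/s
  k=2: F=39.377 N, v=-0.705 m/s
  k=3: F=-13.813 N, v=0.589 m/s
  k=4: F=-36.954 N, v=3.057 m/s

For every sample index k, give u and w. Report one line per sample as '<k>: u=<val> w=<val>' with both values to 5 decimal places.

k=0: b·v=10.8×(-2.489)=-26.88120; √(2b)=4.64758; u=(-26.88120+27.844)/4.64758=0.20716, w=(-26.88120−27.844)/4.64758=-11.77499
k=1: b·v=10.8×2.531=27.33480; √(2b)=4.64758; u=(27.33480+2.631)/4.64758=6.44761, w=(27.33480−2.631)/4.64758=5.31541
k=2: b·v=10.8×(-0.705)=-7.61400; √(2b)=4.64758; u=(-7.61400+39.377)/4.64758=6.83431, w=(-7.61400−39.377)/4.64758=-10.11085
k=3: b·v=10.8×0.589=6.36120; √(2b)=4.64758; u=(6.36120+(-13.813))/4.64758=-1.60337, w=(6.36120−(-13.813))/4.64758=4.34080
k=4: b·v=10.8×3.057=33.01560; √(2b)=4.64758; u=(33.01560+(-36.954))/4.64758=-0.84741, w=(33.01560−(-36.954))/4.64758=15.05506

0: u=0.20716 w=-11.77499
1: u=6.44761 w=5.31541
2: u=6.83431 w=-10.11085
3: u=-1.60337 w=4.34080
4: u=-0.84741 w=15.05506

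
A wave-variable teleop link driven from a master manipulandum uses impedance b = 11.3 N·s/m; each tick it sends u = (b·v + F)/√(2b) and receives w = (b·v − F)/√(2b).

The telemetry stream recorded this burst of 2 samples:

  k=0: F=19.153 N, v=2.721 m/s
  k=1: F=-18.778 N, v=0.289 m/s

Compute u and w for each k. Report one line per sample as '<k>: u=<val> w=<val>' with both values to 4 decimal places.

0: u=10.4966 w=2.4389
1: u=-3.2630 w=4.6369

k=0: b·v=11.3×2.721=30.7473; √(2b)=4.7539; u=(30.7473+19.153)/4.7539=10.4966, w=(30.7473−19.153)/4.7539=2.4389
k=1: b·v=11.3×0.289=3.2657; √(2b)=4.7539; u=(3.2657+(-18.778))/4.7539=-3.2630, w=(3.2657−(-18.778))/4.7539=4.6369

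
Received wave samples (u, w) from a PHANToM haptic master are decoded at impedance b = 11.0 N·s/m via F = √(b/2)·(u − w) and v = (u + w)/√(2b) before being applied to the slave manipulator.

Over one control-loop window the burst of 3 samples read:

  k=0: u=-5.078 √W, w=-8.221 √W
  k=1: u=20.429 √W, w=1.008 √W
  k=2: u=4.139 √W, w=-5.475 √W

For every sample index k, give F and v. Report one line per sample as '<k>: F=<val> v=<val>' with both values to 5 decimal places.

k=0: u−w=3.14300, u+w=-13.29900; √(b/2)=2.34521, √(2b)=4.69042; F=2.34521×3.143=7.37099, v=-13.29900/4.69042=-2.83536
k=1: u−w=19.42100, u+w=21.43700; √(b/2)=2.34521, √(2b)=4.69042; F=2.34521×19.421=45.54628, v=21.43700/4.69042=4.57038
k=2: u−w=9.61400, u+w=-1.33600; √(b/2)=2.34521, √(2b)=4.69042; F=2.34521×9.614=22.54683, v=-1.33600/4.69042=-0.28484

0: F=7.37099 v=-2.83536
1: F=45.54628 v=4.57038
2: F=22.54683 v=-0.28484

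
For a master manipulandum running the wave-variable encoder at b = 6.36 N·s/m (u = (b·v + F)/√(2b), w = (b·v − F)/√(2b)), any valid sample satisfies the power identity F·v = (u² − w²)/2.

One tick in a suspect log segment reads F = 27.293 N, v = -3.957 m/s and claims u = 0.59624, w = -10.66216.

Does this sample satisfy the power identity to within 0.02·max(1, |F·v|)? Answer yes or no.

F·v = 27.293×(-3.957) = -107.9984 W.
(u² − w²)/2 = (0.3555 − 113.6817)/2 = -56.6631 W.
|Δ| = 51.3353;  2% of max(1, |F·v|) = 2.1600.

no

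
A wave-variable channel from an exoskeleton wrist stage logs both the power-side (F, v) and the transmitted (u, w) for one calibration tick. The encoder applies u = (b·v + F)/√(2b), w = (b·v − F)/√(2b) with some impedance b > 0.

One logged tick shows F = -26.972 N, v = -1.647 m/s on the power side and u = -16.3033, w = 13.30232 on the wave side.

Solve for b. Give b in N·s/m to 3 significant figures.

b = 1.66 N·s/m

u + w = -3.00098;  u + w = √(2b)·v, so √(2b) = -3.00098/(-1.647) = 1.82209.
b = (√(2b))²/2 = 3.32001/2 = 1.66000.
(Check via u − w = 2F/√(2b): u − w = -29.60562, 2F/√(2b) = -29.60558.)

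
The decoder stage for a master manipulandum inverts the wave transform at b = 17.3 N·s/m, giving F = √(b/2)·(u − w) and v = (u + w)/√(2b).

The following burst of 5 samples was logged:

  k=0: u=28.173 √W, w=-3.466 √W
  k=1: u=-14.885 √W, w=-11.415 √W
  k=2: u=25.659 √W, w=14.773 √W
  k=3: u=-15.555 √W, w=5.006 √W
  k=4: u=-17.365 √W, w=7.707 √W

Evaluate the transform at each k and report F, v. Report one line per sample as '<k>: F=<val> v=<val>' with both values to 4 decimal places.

0: F=93.0531 v=4.2003
1: F=-10.2056 v=-4.4711
2: F=32.0167 v=6.8736
3: F=-60.4717 v=-1.7934
4: F=-73.7390 v=-1.6419

k=0: u−w=31.6390, u+w=24.7070; √(b/2)=2.9411, √(2b)=5.8822; F=2.9411×31.639=93.0531, v=24.7070/5.8822=4.2003
k=1: u−w=-3.4700, u+w=-26.3000; √(b/2)=2.9411, √(2b)=5.8822; F=2.9411×(-3.47)=-10.2056, v=-26.3000/5.8822=-4.4711
k=2: u−w=10.8860, u+w=40.4320; √(b/2)=2.9411, √(2b)=5.8822; F=2.9411×10.886=32.0167, v=40.4320/5.8822=6.8736
k=3: u−w=-20.5610, u+w=-10.5490; √(b/2)=2.9411, √(2b)=5.8822; F=2.9411×(-20.561)=-60.4717, v=-10.5490/5.8822=-1.7934
k=4: u−w=-25.0720, u+w=-9.6580; √(b/2)=2.9411, √(2b)=5.8822; F=2.9411×(-25.072)=-73.7390, v=-9.6580/5.8822=-1.6419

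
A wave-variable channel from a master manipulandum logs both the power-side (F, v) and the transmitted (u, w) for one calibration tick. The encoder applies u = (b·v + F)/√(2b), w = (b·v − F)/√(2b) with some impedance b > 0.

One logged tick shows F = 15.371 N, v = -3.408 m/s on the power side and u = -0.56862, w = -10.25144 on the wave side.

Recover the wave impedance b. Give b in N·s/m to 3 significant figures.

u + w = -10.82006;  u + w = √(2b)·v, so √(2b) = -10.82006/(-3.408) = 3.17490.
b = (√(2b))²/2 = 10.07999/2 = 5.04000.
(Check via u − w = 2F/√(2b): u − w = 9.68282, 2F/√(2b) = 9.68282.)

b = 5.04 N·s/m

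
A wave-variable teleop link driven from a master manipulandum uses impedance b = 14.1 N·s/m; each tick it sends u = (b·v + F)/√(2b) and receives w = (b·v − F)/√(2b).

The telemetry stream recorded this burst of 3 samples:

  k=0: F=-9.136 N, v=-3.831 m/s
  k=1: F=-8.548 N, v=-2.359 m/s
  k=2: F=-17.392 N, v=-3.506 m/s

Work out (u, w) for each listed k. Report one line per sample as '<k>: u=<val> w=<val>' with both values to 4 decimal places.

k=0: b·v=14.1×(-3.831)=-54.0171; √(2b)=5.3104; u=(-54.0171+(-9.136))/5.3104=-11.8924, w=(-54.0171−(-9.136))/5.3104=-8.4516
k=1: b·v=14.1×(-2.359)=-33.2619; √(2b)=5.3104; u=(-33.2619+(-8.548))/5.3104=-7.8733, w=(-33.2619−(-8.548))/5.3104=-4.6539
k=2: b·v=14.1×(-3.506)=-49.4346; √(2b)=5.3104; u=(-49.4346+(-17.392))/5.3104=-12.5842, w=(-49.4346−(-17.392))/5.3104=-6.0340

0: u=-11.8924 w=-8.4516
1: u=-7.8733 w=-4.6539
2: u=-12.5842 w=-6.0340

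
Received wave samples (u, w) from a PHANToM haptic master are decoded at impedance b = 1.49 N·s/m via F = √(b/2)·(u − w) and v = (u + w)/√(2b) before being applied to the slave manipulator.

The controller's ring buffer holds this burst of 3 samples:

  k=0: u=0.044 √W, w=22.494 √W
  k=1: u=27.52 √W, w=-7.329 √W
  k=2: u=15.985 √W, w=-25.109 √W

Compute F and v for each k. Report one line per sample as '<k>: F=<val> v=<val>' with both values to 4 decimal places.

0: F=-19.3774 v=13.0559
1: F=30.0794 v=11.6963
2: F=35.4696 v=-5.2854

k=0: u−w=-22.4500, u+w=22.5380; √(b/2)=0.8631, √(2b)=1.7263; F=0.8631×(-22.45)=-19.3774, v=22.5380/1.7263=13.0559
k=1: u−w=34.8490, u+w=20.1910; √(b/2)=0.8631, √(2b)=1.7263; F=0.8631×34.849=30.0794, v=20.1910/1.7263=11.6963
k=2: u−w=41.0940, u+w=-9.1240; √(b/2)=0.8631, √(2b)=1.7263; F=0.8631×41.094=35.4696, v=-9.1240/1.7263=-5.2854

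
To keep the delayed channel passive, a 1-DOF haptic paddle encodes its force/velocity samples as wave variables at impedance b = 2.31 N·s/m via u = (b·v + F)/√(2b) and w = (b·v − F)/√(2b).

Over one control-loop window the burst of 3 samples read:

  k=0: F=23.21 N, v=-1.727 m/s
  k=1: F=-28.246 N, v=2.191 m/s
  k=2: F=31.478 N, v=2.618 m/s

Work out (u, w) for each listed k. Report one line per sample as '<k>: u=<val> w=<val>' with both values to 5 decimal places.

0: u=8.94225 w=-12.65429
1: u=-10.78654 w=15.49592
2: u=17.45848 w=-11.83130

k=0: b·v=2.31×(-1.727)=-3.98937; √(2b)=2.14942; u=(-3.98937+23.21)/2.14942=8.94225, w=(-3.98937−23.21)/2.14942=-12.65429
k=1: b·v=2.31×2.191=5.06121; √(2b)=2.14942; u=(5.06121+(-28.246))/2.14942=-10.78654, w=(5.06121−(-28.246))/2.14942=15.49592
k=2: b·v=2.31×2.618=6.04758; √(2b)=2.14942; u=(6.04758+31.478)/2.14942=17.45848, w=(6.04758−31.478)/2.14942=-11.83130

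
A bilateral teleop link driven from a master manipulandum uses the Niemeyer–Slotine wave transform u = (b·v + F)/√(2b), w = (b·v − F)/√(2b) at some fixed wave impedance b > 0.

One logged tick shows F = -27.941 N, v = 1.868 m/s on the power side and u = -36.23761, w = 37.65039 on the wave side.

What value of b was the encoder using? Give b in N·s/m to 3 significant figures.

u + w = 1.4128;  u + w = √(2b)·v, so √(2b) = 1.4128/1.868 = 0.7563.
b = (√(2b))²/2 = 0.5720/2 = 0.2860.
(Check via u − w = 2F/√(2b): u − w = -73.8880, 2F/√(2b) = -73.8881.)

b = 0.286 N·s/m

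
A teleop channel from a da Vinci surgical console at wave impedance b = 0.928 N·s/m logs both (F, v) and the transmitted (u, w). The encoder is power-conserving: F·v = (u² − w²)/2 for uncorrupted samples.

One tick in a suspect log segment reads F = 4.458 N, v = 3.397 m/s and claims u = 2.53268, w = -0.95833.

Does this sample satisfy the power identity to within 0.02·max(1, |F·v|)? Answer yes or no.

no

F·v = 4.458×3.397 = 15.1438 W.
(u² − w²)/2 = (6.4145 − 0.9184)/2 = 2.7480 W.
|Δ| = 12.3958;  2% of max(1, |F·v|) = 0.3029.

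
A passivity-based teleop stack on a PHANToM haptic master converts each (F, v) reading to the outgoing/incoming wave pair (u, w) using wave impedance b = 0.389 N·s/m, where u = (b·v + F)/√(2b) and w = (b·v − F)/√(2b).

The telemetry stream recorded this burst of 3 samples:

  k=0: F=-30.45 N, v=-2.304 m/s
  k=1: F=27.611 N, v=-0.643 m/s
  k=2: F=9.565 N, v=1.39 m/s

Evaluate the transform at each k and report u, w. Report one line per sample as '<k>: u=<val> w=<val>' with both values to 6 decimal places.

k=0: b·v=0.389×(-2.304)=-0.896256; √(2b)=0.882043; u=(-0.896256+(-30.45))/0.882043=-35.538237, w=(-0.896256−(-30.45))/0.882043=33.506010
k=1: b·v=0.389×(-0.643)=-0.250127; √(2b)=0.882043; u=(-0.250127+27.611)/0.882043=31.019883, w=(-0.250127−27.611)/0.882043=-31.587036
k=2: b·v=0.389×1.39=0.540710; √(2b)=0.882043; u=(0.540710+9.565)/0.882043=11.457161, w=(0.540710−9.565)/0.882043=-10.231122

0: u=-35.538237 w=33.506010
1: u=31.019883 w=-31.587036
2: u=11.457161 w=-10.231122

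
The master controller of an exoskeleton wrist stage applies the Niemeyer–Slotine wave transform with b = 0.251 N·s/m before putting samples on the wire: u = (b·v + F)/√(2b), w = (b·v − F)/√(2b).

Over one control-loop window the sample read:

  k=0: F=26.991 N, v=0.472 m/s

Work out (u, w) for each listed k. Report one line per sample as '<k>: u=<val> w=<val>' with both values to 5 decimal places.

0: u=38.26214 w=-37.92771

k=0: b·v=0.251×0.472=0.11847; √(2b)=0.70852; u=(0.11847+26.991)/0.70852=38.26214, w=(0.11847−26.991)/0.70852=-37.92771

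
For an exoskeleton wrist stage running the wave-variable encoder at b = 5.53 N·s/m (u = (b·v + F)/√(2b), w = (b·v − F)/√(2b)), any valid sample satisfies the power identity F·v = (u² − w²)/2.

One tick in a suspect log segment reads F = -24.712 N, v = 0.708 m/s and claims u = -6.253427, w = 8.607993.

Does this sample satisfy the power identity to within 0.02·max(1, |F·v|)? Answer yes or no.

F·v = (-24.712)×0.708 = -17.496096 W.
(u² − w²)/2 = (39.105349 − 74.097543)/2 = -17.496097 W.
|Δ| = 0.000001;  2% of max(1, |F·v|) = 0.349922.

yes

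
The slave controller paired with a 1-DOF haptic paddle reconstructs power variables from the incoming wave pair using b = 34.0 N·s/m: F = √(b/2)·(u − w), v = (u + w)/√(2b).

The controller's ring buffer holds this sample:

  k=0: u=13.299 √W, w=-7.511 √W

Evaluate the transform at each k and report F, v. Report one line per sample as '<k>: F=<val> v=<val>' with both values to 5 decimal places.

0: F=85.80183 v=0.70190

k=0: u−w=20.81000, u+w=5.78800; √(b/2)=4.12311, √(2b)=8.24621; F=4.12311×20.81=85.80183, v=5.78800/8.24621=0.70190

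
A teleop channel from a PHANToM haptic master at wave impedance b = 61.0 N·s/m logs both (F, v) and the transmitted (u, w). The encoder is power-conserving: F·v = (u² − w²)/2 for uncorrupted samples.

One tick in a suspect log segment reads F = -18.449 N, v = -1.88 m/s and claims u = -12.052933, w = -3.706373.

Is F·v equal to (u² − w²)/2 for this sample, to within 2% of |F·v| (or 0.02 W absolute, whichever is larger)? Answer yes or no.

no

F·v = (-18.449)×(-1.88) = 34.684120 W.
(u² − w²)/2 = (145.273194 − 13.737201)/2 = 65.767997 W.
|Δ| = 31.083877;  2% of max(1, |F·v|) = 0.693682.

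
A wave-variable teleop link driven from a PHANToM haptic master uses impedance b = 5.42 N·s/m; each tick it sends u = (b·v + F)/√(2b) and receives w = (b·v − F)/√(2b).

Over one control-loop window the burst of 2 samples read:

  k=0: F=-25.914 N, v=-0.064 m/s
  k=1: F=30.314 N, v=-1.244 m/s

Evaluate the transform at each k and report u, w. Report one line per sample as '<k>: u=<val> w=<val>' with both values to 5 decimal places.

0: u=-7.97617 w=7.76546
1: u=7.15934 w=-11.25510

k=0: b·v=5.42×(-0.064)=-0.34688; √(2b)=3.29242; u=(-0.34688+(-25.914))/3.29242=-7.97617, w=(-0.34688−(-25.914))/3.29242=7.76546
k=1: b·v=5.42×(-1.244)=-6.74248; √(2b)=3.29242; u=(-6.74248+30.314)/3.29242=7.15934, w=(-6.74248−30.314)/3.29242=-11.25510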